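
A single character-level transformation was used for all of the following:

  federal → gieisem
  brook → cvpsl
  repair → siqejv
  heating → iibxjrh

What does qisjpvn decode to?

perform

Shifts by position in federal: pos 0: f→g (+1), pos 1: e→i (+4), pos 2: d→e (+1), pos 3: e→i (+4) — repeating every 2. The shifts repeat in a cycle of length 2: positions 0,1,… shift by +1, +4, then the pattern repeats.
Undoing it on qisjpvn: q−1=p, i−4=e, s−1=r, j−4=f, p−1=o, v−4=r, n−1=m.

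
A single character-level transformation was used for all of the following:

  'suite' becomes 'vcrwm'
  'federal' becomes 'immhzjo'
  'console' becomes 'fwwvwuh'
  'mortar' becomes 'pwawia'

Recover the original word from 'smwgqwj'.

Shifts by position in suite: pos 0: s→v (+3), pos 1: u→c (+8), pos 2: i→r (+9), pos 3: t→w (+3), pos 4: e→m (+8) — repeating every 3. It's a Vigenère-style cipher with numeric key [3,8,9]: position i shifts by key[i mod 3].
Undoing it on smwgqwj: s−3=p, m−8=e, w−9=n, g−3=d, q−8=i, w−9=n, j−3=g.

pending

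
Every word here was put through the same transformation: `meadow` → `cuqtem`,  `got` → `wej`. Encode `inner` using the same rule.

This is a Caesar cipher with shift 16.
On inner: i+16=y, n+16=d, n+16=d, e+16=u, r+16=h.

ydduh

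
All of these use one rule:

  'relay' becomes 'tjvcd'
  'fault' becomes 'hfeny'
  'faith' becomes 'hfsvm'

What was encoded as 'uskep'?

The shifts repeat in a cycle of length 3: positions 0,1,… shift by +2, +5, +10, then the pattern repeats.
Decoding uskep: u−2=s, s−5=n, k−10=a, e−2=c, p−5=k.

snack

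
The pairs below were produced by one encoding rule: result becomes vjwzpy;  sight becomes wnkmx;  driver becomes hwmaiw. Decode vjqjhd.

remedy

Shifts by position in result: pos 0: r→v (+4), pos 1: e→j (+5), pos 2: s→w (+4), pos 3: u→z (+5) — repeating every 2. A repeating key of period 2 is used — shifts +4, +5 over and over.
Reversing it on vjqjhd: v−4=r, j−5=e, q−4=m, j−5=e, h−4=d, d−5=y.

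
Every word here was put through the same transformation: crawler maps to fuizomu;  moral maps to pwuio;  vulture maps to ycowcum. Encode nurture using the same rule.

qcuwcum

Two shifts are in play — +8 for a/e/i/o/u, +3 for every other letter.
Applying it to nurture: n(cons)+3=q, u(vowel)+8=c, r(cons)+3=u, t(cons)+3=w, u(vowel)+8=c, r(cons)+3=u, e(vowel)+8=m.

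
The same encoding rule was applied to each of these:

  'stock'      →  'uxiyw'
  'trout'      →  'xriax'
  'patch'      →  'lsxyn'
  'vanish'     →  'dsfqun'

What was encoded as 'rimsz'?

s(18)→u(20) and t(19)→x(23) fit y≡3x+18 (mod 26); the inverse of 3 mod 26 is 9. This is an affine cipher: with a=0,…,z=25, each position x becomes (3x+18) mod 26.
Undoing it on rimsz: r(17)→9·(17−18)≡17=r; i(8)→9·(8−18)≡14=o; m(12)→9·(12−18)≡24=y; s(18)→9·(18−18)≡0=a; z(25)→9·(25−18)≡11=l (all mod 26).

royal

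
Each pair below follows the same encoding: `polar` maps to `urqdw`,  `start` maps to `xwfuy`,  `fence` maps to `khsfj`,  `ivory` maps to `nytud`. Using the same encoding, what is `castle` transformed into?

hdxwqh

Shifts by position in polar: pos 0: p→u (+5), pos 1: o→r (+3), pos 2: l→q (+5), pos 3: a→d (+3) — repeating every 2. The shifts repeat in a cycle of length 2: positions 0,1,… shift by +5, +3, then the pattern repeats.
On castle: c+5=h, a+3=d, s+5=x, t+3=w, l+5=q, e+3=h.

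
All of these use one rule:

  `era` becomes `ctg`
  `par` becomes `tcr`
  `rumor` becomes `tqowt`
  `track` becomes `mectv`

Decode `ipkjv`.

thing

The output letters match the input read backwards, each shifted +2: era reversed is are. The word is reversed, then every letter is shifted forward by 2.
Undoing it on ipkjv: shift back: i−2=g, p−2=n, k−2=i, j−2=h, v−2=t → gniht; then reverse → thing.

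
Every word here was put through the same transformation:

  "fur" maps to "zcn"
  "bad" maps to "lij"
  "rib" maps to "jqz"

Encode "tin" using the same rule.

vqb

The output letters match the input read backwards, each shifted +8: fur reversed is ruf. The word is reversed, then every letter is shifted forward by 8.
On tin: reverse → nit; then shift: n+8=v, i+8=q, t+8=b.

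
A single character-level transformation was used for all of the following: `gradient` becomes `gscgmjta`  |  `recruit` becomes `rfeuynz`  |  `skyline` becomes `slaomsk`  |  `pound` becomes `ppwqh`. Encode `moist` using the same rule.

mpkvx

In gradient: g→g is +0, r→s is +1, a→c is +2, d→g is +3 — the shift increases by 1 each position. The shift increases by 1 at each position, starting from +0: 0, 1, 2, ….
On moist: m+0=m, o+1=p, i+2=k, s+3=v, t+4=x.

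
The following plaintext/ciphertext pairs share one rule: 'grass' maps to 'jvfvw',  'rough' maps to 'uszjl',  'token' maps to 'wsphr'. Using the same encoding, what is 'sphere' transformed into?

vtmhvj

Shifts by position in grass: pos 0: g→j (+3), pos 1: r→v (+4), pos 2: a→f (+5), pos 3: s→v (+3), pos 4: s→w (+4) — repeating every 3. A repeating key of period 3 is used — shifts +3, +4, +5 over and over.
Applying it to sphere: s+3=v, p+4=t, h+5=m, e+3=h, r+4=v, e+5=j.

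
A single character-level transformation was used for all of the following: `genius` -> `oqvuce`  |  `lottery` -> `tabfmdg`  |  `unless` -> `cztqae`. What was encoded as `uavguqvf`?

Shifts by position in genius: pos 0: g→o (+8), pos 1: e→q (+12), pos 2: n→v (+8), pos 3: i→u (+12) — repeating every 2. It's a Vigenère-style cipher with numeric key [8,12]: position i shifts by key[i mod 2].
Undoing it on uavguqvf: u−8=m, a−12=o, v−8=n, g−12=u, u−8=m, q−12=e, v−8=n, f−12=t.

monument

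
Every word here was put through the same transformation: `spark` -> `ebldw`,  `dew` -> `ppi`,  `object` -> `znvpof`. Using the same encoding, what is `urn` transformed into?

The shift depends on letter class: consonant s→e is +12, but vowel a→l is +11. Vowels shift forward by 11 and consonants shift forward by 12.
For urn: u(vowel)+11=f, r(cons)+12=d, n(cons)+12=z.

fdz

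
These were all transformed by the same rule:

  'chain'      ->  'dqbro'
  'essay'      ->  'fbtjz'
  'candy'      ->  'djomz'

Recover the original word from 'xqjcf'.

Shifts by position in chain: pos 0: c→d (+1), pos 1: h→q (+9), pos 2: a→b (+1), pos 3: i→r (+9) — repeating every 2. The shifts repeat in a cycle of length 2: positions 0,1,… shift by +1, +9, then the pattern repeats.
Undoing it on xqjcf: x−1=w, q−9=h, j−1=i, c−9=t, f−1=e.

white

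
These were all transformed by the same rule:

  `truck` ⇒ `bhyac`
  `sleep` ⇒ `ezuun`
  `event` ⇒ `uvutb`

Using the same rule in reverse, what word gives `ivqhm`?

ivory

t(19)→b(1) and r(17)→h(7) fit y≡23x+6 (mod 26); the inverse of 23 mod 26 is 17. Treating letters as 0–25, the rule is x ↦ 23x + 6 (mod 26).
Undoing it on ivqhm: i(8)→17·(8−6)≡8=i; v(21)→17·(21−6)≡21=v; q(16)→17·(16−6)≡14=o; h(7)→17·(7−6)≡17=r; m(12)→17·(12−6)≡24=y (all mod 26).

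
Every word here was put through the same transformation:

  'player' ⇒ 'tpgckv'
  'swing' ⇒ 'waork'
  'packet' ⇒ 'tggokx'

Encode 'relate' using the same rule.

vkpgxk

The shift depends on letter class: consonant p→t is +4, but vowel a→g is +6. The rule splits by letter class: vowels +6, consonants +4.
On relate: r(cons)+4=v, e(vowel)+6=k, l(cons)+4=p, a(vowel)+6=g, t(cons)+4=x, e(vowel)+6=k.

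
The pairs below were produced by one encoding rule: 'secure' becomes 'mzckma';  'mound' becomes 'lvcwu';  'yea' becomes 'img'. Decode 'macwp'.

house

The output letters match the input read backwards, each shifted +8: secure reversed is eruces. Two steps: reverse the string, then apply a Caesar shift of +8.
Reversing it on macwp: shift back: m−8=e, a−8=s, c−8=u, w−8=o, p−8=h → esuoh; then reverse → house.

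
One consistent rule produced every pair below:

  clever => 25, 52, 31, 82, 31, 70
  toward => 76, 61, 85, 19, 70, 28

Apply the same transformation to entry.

c(#3)→25 and l(#12)→52: differences scale by 3, so n = 3·pos + 16. The formula is n = 3×(alphabet index, a=1) + 16.
On entry: e=5→31, n=14→58, t=20→76, r=18→70, y=25→91.

31, 58, 76, 70, 91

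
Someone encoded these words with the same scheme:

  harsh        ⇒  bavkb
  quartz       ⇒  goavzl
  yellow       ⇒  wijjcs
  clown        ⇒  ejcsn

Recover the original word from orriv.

upper

Treating letters as 0–25, the rule is x ↦ 15x + 0 (mod 26).
Undoing it on orriv: o(14)→7·(14−0)≡20=u; r(17)→7·(17−0)≡15=p; r(17)→7·(17−0)≡15=p; i(8)→7·(8−0)≡4=e; v(21)→7·(21−0)≡17=r (all mod 26).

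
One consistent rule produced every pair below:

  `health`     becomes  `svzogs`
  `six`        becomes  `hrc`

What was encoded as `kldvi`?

Each pair mirrors across the alphabet (h↔s, e↔v, a↔z): positions sum to 25. This is the alphabet-reversal cipher (Atbash): a becomes z, b becomes y, etc.
Reversing it on kldvi: k↔p, l↔o, d↔w, v↔e, i↔r.

power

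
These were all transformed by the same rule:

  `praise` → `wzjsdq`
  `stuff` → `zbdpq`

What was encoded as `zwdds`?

south

In praise: p→w is +7, r→z is +8, a→j is +9, i→s is +10 — the shift increases by 1 each position. Each letter shifts forward by (position + 7), i.e. 7, 8, 9, … — the shift grows by one for each successive letter.
Decoding zwdds: z−7=s, w−8=o, d−9=u, d−10=t, s−11=h.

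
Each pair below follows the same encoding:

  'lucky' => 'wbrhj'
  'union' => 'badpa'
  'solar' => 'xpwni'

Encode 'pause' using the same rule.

l(11)→w(22) and u(20)→b(1) fit y≡15x+13 (mod 26); the inverse of 15 mod 26 is 7. This is an affine cipher: with a=0,…,z=25, each position x becomes (15x+13) mod 26.
Applying it to pause: p(15)→15·15+13≡4=e; a(0)→15·0+13≡13=n; u(20)→15·20+13≡1=b; s(18)→15·18+13≡23=x; e(4)→15·4+13≡21=v (all mod 26).

enbxv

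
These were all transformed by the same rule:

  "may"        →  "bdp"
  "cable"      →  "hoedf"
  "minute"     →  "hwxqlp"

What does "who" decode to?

let

The output letters match the input read backwards, each shifted +3: may reversed is yam. Read the word backwards and shift each letter +3.
Reversing it on who: shift back: w−3=t, h−3=e, o−3=l → tel; then reverse → let.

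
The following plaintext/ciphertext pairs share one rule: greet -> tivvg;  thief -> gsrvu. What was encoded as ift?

Each pair mirrors across the alphabet (g↔t, r↔i, e↔v): positions sum to 25. Letters are reflected about the middle of the alphabet (position → 25−position): Atbash.
Undoing it on ift: i↔r, f↔u, t↔g.

rug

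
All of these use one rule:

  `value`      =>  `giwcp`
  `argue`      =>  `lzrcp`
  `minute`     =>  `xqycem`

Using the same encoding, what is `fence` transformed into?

Shifts by position in value: pos 0: v→g (+11), pos 1: a→i (+8), pos 2: l→w (+11), pos 3: u→c (+8) — repeating every 2. The shifts repeat in a cycle of length 2: positions 0,1,… shift by +11, +8, then the pattern repeats.
Applying it to fence: f+11=q, e+8=m, n+11=y, c+8=k, e+11=p.

qmykp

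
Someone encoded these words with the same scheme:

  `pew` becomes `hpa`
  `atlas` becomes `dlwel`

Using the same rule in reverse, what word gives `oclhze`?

The output letters match the input read backwards, each shifted +11: pew reversed is wep. Two steps: reverse the string, then apply a Caesar shift of +11.
Decoding oclhze: shift back: o−11=d, c−11=r, l−11=a, h−11=w, z−11=o, e−11=t → drawot; then reverse → toward.

toward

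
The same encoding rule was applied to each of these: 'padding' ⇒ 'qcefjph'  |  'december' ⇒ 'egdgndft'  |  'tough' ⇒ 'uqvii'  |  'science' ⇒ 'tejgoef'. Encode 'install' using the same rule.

jptvbnm

A repeating key of period 2 is used — shifts +1, +2 over and over.
Applying it to install: i+1=j, n+2=p, s+1=t, t+2=v, a+1=b, l+2=n, l+1=m.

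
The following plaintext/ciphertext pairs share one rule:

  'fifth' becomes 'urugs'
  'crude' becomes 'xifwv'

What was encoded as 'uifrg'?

fruit

Each pair mirrors across the alphabet (f↔u, i↔r, f↔u): positions sum to 25. Each letter is replaced by its mirror in the alphabet: a↔z, b↔y, c↔x, and so on (the Atbash cipher).
Reversing it on uifrg: u↔f, i↔r, f↔u, r↔i, g↔t.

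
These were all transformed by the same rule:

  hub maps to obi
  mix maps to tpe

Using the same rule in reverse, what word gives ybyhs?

rural

Compare letters: h→o is +7, u→b is +7, b→i is +7 — a constant shift. Each letter is shifted forward by 7 in the alphabet (a Caesar shift of +7).
Decoding ybyhs: y−7=r, b−7=u, y−7=r, h−7=a, s−7=l.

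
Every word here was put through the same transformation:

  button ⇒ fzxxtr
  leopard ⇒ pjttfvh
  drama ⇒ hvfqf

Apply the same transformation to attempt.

fxxjqtx

The shift depends on letter class: consonant b→f is +4, but vowel u→z is +5. Two shifts are in play — +5 for a/e/i/o/u, +4 for every other letter.
On attempt: a(vowel)+5=f, t(cons)+4=x, t(cons)+4=x, e(vowel)+5=j, m(cons)+4=q, p(cons)+4=t, t(cons)+4=x.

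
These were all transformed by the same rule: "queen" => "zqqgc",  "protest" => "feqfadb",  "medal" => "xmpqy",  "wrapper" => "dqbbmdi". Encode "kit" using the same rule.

fuw

The output letters match the input read backwards, each shifted +12: queen reversed is neeuq. Two steps: reverse the string, then apply a Caesar shift of +12.
For kit: reverse → tik; then shift: t+12=f, i+12=u, k+12=w.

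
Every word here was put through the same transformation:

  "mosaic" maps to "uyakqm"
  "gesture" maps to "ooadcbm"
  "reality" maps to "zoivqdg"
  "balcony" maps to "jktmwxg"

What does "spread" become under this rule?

Shifts by position in mosaic: pos 0: m→u (+8), pos 1: o→y (+10), pos 2: s→a (+8), pos 3: a→k (+10) — repeating every 2. A repeating key of period 2 is used — shifts +8, +10 over and over.
Applying it to spread: s+8=a, p+10=z, r+8=z, e+10=o, a+8=i, d+10=n.

azzoin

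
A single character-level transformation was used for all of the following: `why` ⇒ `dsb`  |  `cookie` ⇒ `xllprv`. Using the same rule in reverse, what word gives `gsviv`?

Each pair mirrors across the alphabet (w↔d, h↔s, y↔b): positions sum to 25. Letters are reflected about the middle of the alphabet (position → 25−position): Atbash.
Undoing it on gsviv: g↔t, s↔h, v↔e, i↔r, v↔e.

there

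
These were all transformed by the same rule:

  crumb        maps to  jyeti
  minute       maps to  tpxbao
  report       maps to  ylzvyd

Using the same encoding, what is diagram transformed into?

kpknykt

Shifts by position in crumb: pos 0: c→j (+7), pos 1: r→y (+7), pos 2: u→e (+10), pos 3: m→t (+7), pos 4: b→i (+7) — repeating every 3. A repeating key of period 3 is used — shifts +7, +7, +10 over and over.
For diagram: d+7=k, i+7=p, a+10=k, g+7=n, r+7=y, a+10=k, m+7=t.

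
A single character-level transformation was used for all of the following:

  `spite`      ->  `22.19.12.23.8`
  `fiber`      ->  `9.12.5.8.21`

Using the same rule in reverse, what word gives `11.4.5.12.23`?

habit

s is letter #19 and maps to 22: an offset of 3. The number is (letter's place in the alphabet, a=1) + 3.
Decoding 11.4.5.12.23: 11→(11−3)÷1=8=h, 4→(4−3)÷1=1=a, 5→(5−3)÷1=2=b, 12→(12−3)÷1=9=i, 23→(23−3)÷1=20=t.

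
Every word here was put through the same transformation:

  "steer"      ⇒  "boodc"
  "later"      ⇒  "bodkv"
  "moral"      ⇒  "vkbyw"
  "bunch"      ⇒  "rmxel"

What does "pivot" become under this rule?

dyfsz

Two steps: reverse the string, then apply a Caesar shift of +10.
For pivot: reverse → tovip; then shift: t+10=d, o+10=y, v+10=f, i+10=s, p+10=z.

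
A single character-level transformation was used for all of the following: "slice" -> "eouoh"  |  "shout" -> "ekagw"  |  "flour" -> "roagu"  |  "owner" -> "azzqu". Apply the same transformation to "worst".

Shifts by position in slice: pos 0: s→e (+12), pos 1: l→o (+3), pos 2: i→u (+12), pos 3: c→o (+12), pos 4: e→h (+3) — repeating every 3. A repeating key of period 3 is used — shifts +12, +3, +12 over and over.
For worst: w+12=i, o+3=r, r+12=d, s+12=e, t+3=w.

irdew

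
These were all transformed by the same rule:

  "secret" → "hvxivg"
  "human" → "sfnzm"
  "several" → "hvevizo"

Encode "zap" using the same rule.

Each pair mirrors across the alphabet (s↔h, e↔v, c↔x): positions sum to 25. Letters are reflected about the middle of the alphabet (position → 25−position): Atbash.
Applying it to zap: z↔a, a↔z, p↔k.

azk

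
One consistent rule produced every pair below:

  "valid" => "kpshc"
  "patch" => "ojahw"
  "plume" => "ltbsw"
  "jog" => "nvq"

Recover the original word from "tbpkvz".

sodium

The word is reversed, then every letter is shifted forward by 7.
Reversing it on tbpkvz: shift back: t−7=m, b−7=u, p−7=i, k−7=d, v−7=o, z−7=s → muidos; then reverse → sodium.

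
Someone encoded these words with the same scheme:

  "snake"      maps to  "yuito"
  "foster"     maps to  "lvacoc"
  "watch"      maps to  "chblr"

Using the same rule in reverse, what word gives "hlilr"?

beach

In snake: s→y is +6, n→u is +7, a→i is +8, k→t is +9 — the shift increases by 1 each position. Letter i (0-indexed) is shifted by i+6, so successive shifts are 6, 7, 8, ….
Decoding hlilr: h−6=b, l−7=e, i−8=a, l−9=c, r−10=h.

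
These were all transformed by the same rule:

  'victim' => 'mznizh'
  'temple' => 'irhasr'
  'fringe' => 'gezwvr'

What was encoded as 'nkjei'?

Each letter's alphabet position (a=0..z=25) is mapped through 15·x+9 mod 26 — an affine cipher.
Undoing it on nkjei: n(13)→7·(13−9)≡2=c; k(10)→7·(10−9)≡7=h; j(9)→7·(9−9)≡0=a; e(4)→7·(4−9)≡17=r; i(8)→7·(8−9)≡19=t (all mod 26).

chart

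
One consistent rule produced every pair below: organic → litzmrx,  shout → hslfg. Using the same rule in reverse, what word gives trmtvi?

ginger

Each pair mirrors across the alphabet (o↔l, r↔i, g↔t): positions sum to 25. Letters are reflected about the middle of the alphabet (position → 25−position): Atbash.
Undoing it on trmtvi: t↔g, r↔i, m↔n, t↔g, v↔e, i↔r.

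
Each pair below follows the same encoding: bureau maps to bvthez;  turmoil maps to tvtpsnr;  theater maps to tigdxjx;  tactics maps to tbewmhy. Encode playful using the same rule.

In bureau: b→b is +0, u→v is +1, r→t is +2, e→h is +3 — the shift increases by 1 each position. The shift increases by 1 at each position, starting from +0: 0, 1, 2, ….
Applying it to playful: p+0=p, l+1=m, a+2=c, y+3=b, f+4=j, u+5=z, l+6=r.

pmcbjzr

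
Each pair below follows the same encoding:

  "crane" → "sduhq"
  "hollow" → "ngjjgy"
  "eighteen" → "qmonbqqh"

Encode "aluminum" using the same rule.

c(2)→s(18) and r(17)→d(3) fit y≡25x+20 (mod 26); the inverse of 25 mod 26 is 25. Each letter's alphabet position (a=0..z=25) is mapped through 25·x+20 mod 26 — an affine cipher.
On aluminum: a(0)→25·0+20≡20=u; l(11)→25·11+20≡9=j; u(20)→25·20+20≡0=a; m(12)→25·12+20≡8=i; i(8)→25·8+20≡12=m; n(13)→25·13+20≡7=h; u(20)→25·20+20≡0=a; m(12)→25·12+20≡8=i (all mod 26).

ujaimhai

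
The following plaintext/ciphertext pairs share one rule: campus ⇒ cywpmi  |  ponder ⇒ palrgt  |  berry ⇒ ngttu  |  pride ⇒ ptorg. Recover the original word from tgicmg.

c(2)→c(2) and a(0)→y(24) fit y≡15x+24 (mod 26); the inverse of 15 mod 26 is 7. This is an affine cipher: with a=0,…,z=25, each position x becomes (15x+24) mod 26.
Decoding tgicmg: t(19)→7·(19−24)≡17=r; g(6)→7·(6−24)≡4=e; i(8)→7·(8−24)≡18=s; c(2)→7·(2−24)≡2=c; m(12)→7·(12−24)≡20=u; g(6)→7·(6−24)≡4=e (all mod 26).

rescue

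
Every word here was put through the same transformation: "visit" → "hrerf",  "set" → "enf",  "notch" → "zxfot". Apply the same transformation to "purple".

bddbxn

The shift depends on letter class: consonant v→h is +12, but vowel i→r is +9. The rule splits by letter class: vowels +9, consonants +12.
On purple: p(cons)+12=b, u(vowel)+9=d, r(cons)+12=d, p(cons)+12=b, l(cons)+12=x, e(vowel)+9=n.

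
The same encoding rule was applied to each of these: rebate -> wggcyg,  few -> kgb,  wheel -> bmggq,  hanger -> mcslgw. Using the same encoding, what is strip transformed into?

xywku

The shift depends on letter class: consonant r→w is +5, but vowel e→g is +2. Vowels shift forward by 2 and consonants shift forward by 5.
On strip: s(cons)+5=x, t(cons)+5=y, r(cons)+5=w, i(vowel)+2=k, p(cons)+5=u.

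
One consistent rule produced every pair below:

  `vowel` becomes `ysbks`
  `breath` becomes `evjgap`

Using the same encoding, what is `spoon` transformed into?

vttuu

In vowel: v→y is +3, o→s is +4, w→b is +5, e→k is +6 — the shift increases by 1 each position. The shift increases by 1 at each position, starting from +3: 3, 4, 5, ….
For spoon: s+3=v, p+4=t, o+5=t, o+6=u, n+7=u.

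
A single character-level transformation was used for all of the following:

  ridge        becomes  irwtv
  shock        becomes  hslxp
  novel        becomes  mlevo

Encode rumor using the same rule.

Each pair mirrors across the alphabet (r↔i, i↔r, d↔w): positions sum to 25. Each letter is replaced by its mirror in the alphabet: a↔z, b↔y, c↔x, and so on (the Atbash cipher).
For rumor: r↔i, u↔f, m↔n, o↔l, r↔i.

ifnli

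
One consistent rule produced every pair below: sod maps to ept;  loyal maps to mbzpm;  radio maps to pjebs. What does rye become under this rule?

The output letters match the input read backwards, each shifted +1: sod reversed is dos. The word is reversed, then every letter is shifted forward by 1.
For rye: reverse → eyr; then shift: e+1=f, y+1=z, r+1=s.

fzs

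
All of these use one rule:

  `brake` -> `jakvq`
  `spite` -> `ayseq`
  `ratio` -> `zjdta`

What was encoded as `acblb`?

In brake: b→j is +8, r→a is +9, a→k is +10, k→v is +11 — the shift increases by 1 each position. Letter i (0-indexed) is shifted by i+8, so successive shifts are 8, 9, 10, ….
Reversing it on acblb: a−8=s, c−9=t, b−10=r, l−11=a, b−12=p.

strap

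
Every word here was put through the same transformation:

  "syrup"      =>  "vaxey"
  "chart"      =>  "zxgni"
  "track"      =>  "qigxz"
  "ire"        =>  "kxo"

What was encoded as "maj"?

dug

The output letters match the input read backwards, each shifted +6: syrup reversed is purys. Two steps: reverse the string, then apply a Caesar shift of +6.
Decoding maj: shift back: m−6=g, a−6=u, j−6=d → gud; then reverse → dug.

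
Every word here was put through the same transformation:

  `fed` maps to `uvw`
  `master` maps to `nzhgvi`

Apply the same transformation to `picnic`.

krxmrx

Each letter is replaced by its mirror in the alphabet: a↔z, b↔y, c↔x, and so on (the Atbash cipher).
For picnic: p↔k, i↔r, c↔x, n↔m, i↔r, c↔x.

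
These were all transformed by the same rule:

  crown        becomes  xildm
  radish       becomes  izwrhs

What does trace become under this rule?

gizxv

This is the alphabet-reversal cipher (Atbash): a becomes z, b becomes y, etc.
Applying it to trace: t↔g, r↔i, a↔z, c↔x, e↔v.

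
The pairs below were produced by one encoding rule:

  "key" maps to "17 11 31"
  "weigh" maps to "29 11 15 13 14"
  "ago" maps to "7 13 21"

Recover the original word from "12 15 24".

k is letter #11 and maps to 17: an offset of 6. The number is (letter's place in the alphabet, a=1) + 6.
Decoding 12 15 24: 12→(12−6)÷1=6=f, 15→(15−6)÷1=9=i, 24→(24−6)÷1=18=r.

fir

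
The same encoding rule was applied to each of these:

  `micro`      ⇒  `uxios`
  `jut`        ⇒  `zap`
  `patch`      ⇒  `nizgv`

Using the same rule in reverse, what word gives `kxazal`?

future

The output letters match the input read backwards, each shifted +6: micro reversed is orcim. Read the word backwards and shift each letter +6.
Reversing it on kxazal: shift back: k−6=e, x−6=r, a−6=u, z−6=t, a−6=u, l−6=f → erutuf; then reverse → future.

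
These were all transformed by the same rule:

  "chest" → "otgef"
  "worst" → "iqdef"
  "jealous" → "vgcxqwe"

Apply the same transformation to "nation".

zcfkqz

The shift depends on letter class: consonant c→o is +12, but vowel e→g is +2. Vowels shift forward by 2 and consonants shift forward by 12.
Applying it to nation: n(cons)+12=z, a(vowel)+2=c, t(cons)+12=f, i(vowel)+2=k, o(vowel)+2=q, n(cons)+12=z.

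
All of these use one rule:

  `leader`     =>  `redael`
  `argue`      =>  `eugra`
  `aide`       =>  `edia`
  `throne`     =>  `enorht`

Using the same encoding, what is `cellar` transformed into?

It's just the letters in reverse order.
For cellar: reverse → rallec.

rallec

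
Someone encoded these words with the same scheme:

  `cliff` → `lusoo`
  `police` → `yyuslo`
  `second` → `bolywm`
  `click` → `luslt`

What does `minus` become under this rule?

vsweb

Two shifts are in play — +10 for a/e/i/o/u, +9 for every other letter.
Applying it to minus: m(cons)+9=v, i(vowel)+10=s, n(cons)+9=w, u(vowel)+10=e, s(cons)+9=b.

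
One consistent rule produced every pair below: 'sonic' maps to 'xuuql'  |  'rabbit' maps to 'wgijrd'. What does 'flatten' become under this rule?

Each letter shifts forward by (position + 5), i.e. 5, 6, 7, … — the shift grows by one for each successive letter.
Applying it to flatten: f+5=k, l+6=r, a+7=h, t+8=b, t+9=c, e+10=o, n+11=y.

krhbcoy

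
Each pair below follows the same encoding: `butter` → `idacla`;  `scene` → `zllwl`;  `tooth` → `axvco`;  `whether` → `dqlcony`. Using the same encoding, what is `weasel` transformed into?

dnhblu

Shifts by position in butter: pos 0: b→i (+7), pos 1: u→d (+9), pos 2: t→a (+7), pos 3: t→c (+9) — repeating every 2. A repeating key of period 2 is used — shifts +7, +9 over and over.
For weasel: w+7=d, e+9=n, a+7=h, s+9=b, e+7=l, l+9=u.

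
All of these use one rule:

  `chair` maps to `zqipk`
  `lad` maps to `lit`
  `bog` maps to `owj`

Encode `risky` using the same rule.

gsaqz

The output letters match the input read backwards, each shifted +8: chair reversed is riahc. The word is reversed, then every letter is shifted forward by 8.
Applying it to risky: reverse → yksir; then shift: y+8=g, k+8=s, s+8=a, i+8=q, r+8=z.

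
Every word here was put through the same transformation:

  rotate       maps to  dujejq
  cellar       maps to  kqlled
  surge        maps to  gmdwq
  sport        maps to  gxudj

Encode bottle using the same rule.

Treating letters as 0–25, the rule is x ↦ 3x + 4 (mod 26).
Applying it to bottle: b(1)→3·1+4≡7=h; o(14)→3·14+4≡20=u; t(19)→3·19+4≡9=j; t(19)→3·19+4≡9=j; l(11)→3·11+4≡11=l; e(4)→3·4+4≡16=q (all mod 26).

hujjlq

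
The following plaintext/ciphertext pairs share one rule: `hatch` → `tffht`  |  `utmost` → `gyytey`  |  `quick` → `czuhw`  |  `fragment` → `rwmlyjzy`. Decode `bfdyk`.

Shifts by position in hatch: pos 0: h→t (+12), pos 1: a→f (+5), pos 2: t→f (+12), pos 3: c→h (+5) — repeating every 2. A repeating key of period 2 is used — shifts +12, +5 over and over.
Decoding bfdyk: b−12=p, f−5=a, d−12=r, y−5=t, k−12=y.

party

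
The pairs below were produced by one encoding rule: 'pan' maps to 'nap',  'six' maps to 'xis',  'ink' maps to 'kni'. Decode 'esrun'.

nurse

The output letters match the input read backwards: pan reversed is nap. It's just the letters in reverse order.
Reversing it on esrun: then reverse → nurse.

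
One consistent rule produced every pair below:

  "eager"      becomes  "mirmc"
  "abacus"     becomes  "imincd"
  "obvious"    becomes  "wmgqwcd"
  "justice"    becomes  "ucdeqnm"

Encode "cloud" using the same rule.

nwwco

The shift depends on letter class: consonant g→r is +11, but vowel e→m is +8. Two shifts are in play — +8 for a/e/i/o/u, +11 for every other letter.
For cloud: c(cons)+11=n, l(cons)+11=w, o(vowel)+8=w, u(vowel)+8=c, d(cons)+11=o.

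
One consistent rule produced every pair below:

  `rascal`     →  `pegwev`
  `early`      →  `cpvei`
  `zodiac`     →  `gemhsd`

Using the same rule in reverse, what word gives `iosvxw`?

The word is reversed, then every letter is shifted forward by 4.
Reversing it on iosvxw: shift back: i−4=e, o−4=k, s−4=o, v−4=r, x−4=t, w−4=s → ekorts; then reverse → stroke.

stroke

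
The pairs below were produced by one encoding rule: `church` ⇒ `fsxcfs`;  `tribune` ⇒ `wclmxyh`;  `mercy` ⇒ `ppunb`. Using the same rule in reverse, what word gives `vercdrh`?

Shifts by position in church: pos 0: c→f (+3), pos 1: h→s (+11), pos 2: u→x (+3), pos 3: r→c (+11) — repeating every 2. It's a Vigenère-style cipher with numeric key [3,11]: position i shifts by key[i mod 2].
Decoding vercdrh: v−3=s, e−11=t, r−3=o, c−11=r, d−3=a, r−11=g, h−3=e.

storage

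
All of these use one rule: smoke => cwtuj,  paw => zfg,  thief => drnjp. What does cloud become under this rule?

mvtzn

Vowels shift forward by 5 and consonants shift forward by 10.
On cloud: c(cons)+10=m, l(cons)+10=v, o(vowel)+5=t, u(vowel)+5=z, d(cons)+10=n.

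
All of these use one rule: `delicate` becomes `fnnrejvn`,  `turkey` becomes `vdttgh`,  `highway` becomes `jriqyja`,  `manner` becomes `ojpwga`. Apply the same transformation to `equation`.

A repeating key of period 2 is used — shifts +2, +9 over and over.
Applying it to equation: e+2=g, q+9=z, u+2=w, a+9=j, t+2=v, i+9=r, o+2=q, n+9=w.

gzwjvrqw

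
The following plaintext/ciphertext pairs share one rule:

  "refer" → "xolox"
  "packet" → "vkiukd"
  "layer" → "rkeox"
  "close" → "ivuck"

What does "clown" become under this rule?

ivugt

Shifts by position in refer: pos 0: r→x (+6), pos 1: e→o (+10), pos 2: f→l (+6), pos 3: e→o (+10) — repeating every 2. A repeating key of period 2 is used — shifts +6, +10 over and over.
For clown: c+6=i, l+10=v, o+6=u, w+10=g, n+6=t.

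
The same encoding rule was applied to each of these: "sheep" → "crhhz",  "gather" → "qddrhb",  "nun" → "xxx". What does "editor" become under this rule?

hnldrb

The shift depends on letter class: consonant s→c is +10, but vowel e→h is +3. Vowels shift forward by 3 and consonants shift forward by 10.
On editor: e(vowel)+3=h, d(cons)+10=n, i(vowel)+3=l, t(cons)+10=d, o(vowel)+3=r, r(cons)+10=b.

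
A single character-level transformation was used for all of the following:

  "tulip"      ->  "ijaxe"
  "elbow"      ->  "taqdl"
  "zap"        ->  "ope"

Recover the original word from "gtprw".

Compare letters: t→i is +15, u→j is +15, l→a is +15 — a constant shift. Each letter is shifted forward by 15 in the alphabet (a Caesar shift of +15).
Reversing it on gtprw: g−15=r, t−15=e, p−15=a, r−15=c, w−15=h.

reach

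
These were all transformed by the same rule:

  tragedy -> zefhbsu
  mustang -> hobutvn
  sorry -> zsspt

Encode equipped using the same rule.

The output letters match the input read backwards, each shifted +1: tragedy reversed is ydegart. Read the word backwards and shift each letter +1.
On equipped: reverse → deppiuqe; then shift: d+1=e, e+1=f, p+1=q, p+1=q, i+1=j, u+1=v, q+1=r, e+1=f.

efqqjvrf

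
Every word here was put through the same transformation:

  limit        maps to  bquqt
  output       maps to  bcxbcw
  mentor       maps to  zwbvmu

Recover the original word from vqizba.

Read the word backwards and shift each letter +8.
Decoding vqizba: shift back: v−8=n, q−8=i, i−8=a, z−8=r, b−8=t, a−8=s → niarts; then reverse → strain.

strain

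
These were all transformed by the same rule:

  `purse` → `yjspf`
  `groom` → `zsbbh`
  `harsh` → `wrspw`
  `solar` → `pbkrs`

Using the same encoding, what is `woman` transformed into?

dbhre

p(15)→y(24) and u(20)→j(9) fit y≡23x+17 (mod 26); the inverse of 23 mod 26 is 17. Treating letters as 0–25, the rule is x ↦ 23x + 17 (mod 26).
Applying it to woman: w(22)→23·22+17≡3=d; o(14)→23·14+17≡1=b; m(12)→23·12+17≡7=h; a(0)→23·0+17≡17=r; n(13)→23·13+17≡4=e (all mod 26).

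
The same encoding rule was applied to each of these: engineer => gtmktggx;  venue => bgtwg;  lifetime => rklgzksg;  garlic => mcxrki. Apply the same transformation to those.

The rule splits by letter class: vowels +2, consonants +6.
For those: t(cons)+6=z, h(cons)+6=n, o(vowel)+2=q, s(cons)+6=y, e(vowel)+2=g.

znqyg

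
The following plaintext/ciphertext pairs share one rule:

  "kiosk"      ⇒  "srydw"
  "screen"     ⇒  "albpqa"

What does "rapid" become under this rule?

zjztp

In kiosk: k→s is +8, i→r is +9, o→y is +10, s→d is +11 — the shift increases by 1 each position. Each letter shifts forward by (position + 8), i.e. 8, 9, 10, … — the shift grows by one for each successive letter.
On rapid: r+8=z, a+9=j, p+10=z, i+11=t, d+12=p.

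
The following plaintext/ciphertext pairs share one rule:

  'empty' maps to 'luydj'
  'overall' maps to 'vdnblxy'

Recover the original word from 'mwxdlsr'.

footage

Each letter shifts forward by (position + 7), i.e. 7, 8, 9, … — the shift grows by one for each successive letter.
Reversing it on mwxdlsr: m−7=f, w−8=o, x−9=o, d−10=t, l−11=a, s−12=g, r−13=e.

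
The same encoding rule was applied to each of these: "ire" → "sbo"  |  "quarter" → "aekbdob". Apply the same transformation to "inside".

sxcsno

Each letter is shifted forward by 10 in the alphabet (a Caesar shift of +10).
On inside: i+10=s, n+10=x, s+10=c, i+10=s, d+10=n, e+10=o.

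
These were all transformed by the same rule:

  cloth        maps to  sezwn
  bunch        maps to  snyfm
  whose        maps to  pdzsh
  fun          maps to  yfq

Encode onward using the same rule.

oclhyz

The output letters match the input read backwards, each shifted +11: cloth reversed is htolc. Two steps: reverse the string, then apply a Caesar shift of +11.
On onward: reverse → drawno; then shift: d+11=o, r+11=c, a+11=l, w+11=h, n+11=y, o+11=z.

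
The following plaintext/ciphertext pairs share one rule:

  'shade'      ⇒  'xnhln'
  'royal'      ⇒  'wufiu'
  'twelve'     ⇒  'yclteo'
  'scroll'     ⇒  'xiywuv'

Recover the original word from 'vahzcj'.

quartz

In shade: s→x is +5, h→n is +6, a→h is +7, d→l is +8 — the shift increases by 1 each position. Each letter shifts forward by (position + 5), i.e. 5, 6, 7, … — the shift grows by one for each successive letter.
Decoding vahzcj: v−5=q, a−6=u, h−7=a, z−8=r, c−9=t, j−10=z.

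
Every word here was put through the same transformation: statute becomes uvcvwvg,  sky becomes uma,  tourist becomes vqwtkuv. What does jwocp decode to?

It's a constant shift of +2 (ROT2).
Undoing it on jwocp: j−2=h, w−2=u, o−2=m, c−2=a, p−2=n.

human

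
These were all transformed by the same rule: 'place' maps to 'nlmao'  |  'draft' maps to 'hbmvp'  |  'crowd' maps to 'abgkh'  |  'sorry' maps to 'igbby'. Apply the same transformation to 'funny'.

vwzzy

This is an affine cipher: with a=0,…,z=25, each position x becomes (7x+12) mod 26.
For funny: f(5)→7·5+12≡21=v; u(20)→7·20+12≡22=w; n(13)→7·13+12≡25=z; n(13)→7·13+12≡25=z; y(24)→7·24+12≡24=y (all mod 26).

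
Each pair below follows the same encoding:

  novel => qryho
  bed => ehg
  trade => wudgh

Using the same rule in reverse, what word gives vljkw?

Every letter moves 3 places later in the alphabet, wrapping around z→a.
Decoding vljkw: v−3=s, l−3=i, j−3=g, k−3=h, w−3=t.

sight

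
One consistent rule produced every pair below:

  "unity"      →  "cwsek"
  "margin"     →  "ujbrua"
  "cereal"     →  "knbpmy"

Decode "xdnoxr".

Each letter shifts forward by (position + 8), i.e. 8, 9, 10, … — the shift grows by one for each successive letter.
Decoding xdnoxr: x−8=p, d−9=u, n−10=d, o−11=d, x−12=l, r−13=e.

puddle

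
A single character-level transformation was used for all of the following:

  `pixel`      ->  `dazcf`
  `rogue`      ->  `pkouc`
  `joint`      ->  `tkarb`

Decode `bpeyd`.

p(15)→d(3) and i(8)→a(0) fit y≡19x+4 (mod 26); the inverse of 19 mod 26 is 11. This is an affine cipher: with a=0,…,z=25, each position x becomes (19x+4) mod 26.
Undoing it on bpeyd: b(1)→11·(1−4)≡19=t; p(15)→11·(15−4)≡17=r; e(4)→11·(4−4)≡0=a; y(24)→11·(24−4)≡12=m; d(3)→11·(3−4)≡15=p (all mod 26).

tramp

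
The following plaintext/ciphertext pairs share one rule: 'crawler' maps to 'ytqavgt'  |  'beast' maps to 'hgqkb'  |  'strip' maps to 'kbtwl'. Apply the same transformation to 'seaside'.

kgqkwpg

c(2)→y(24) and r(17)→t(19) fit y≡17x+16 (mod 26); the inverse of 17 mod 26 is 23. This is an affine cipher: with a=0,…,z=25, each position x becomes (17x+16) mod 26.
For seaside: s(18)→17·18+16≡10=k; e(4)→17·4+16≡6=g; a(0)→17·0+16≡16=q; s(18)→17·18+16≡10=k; i(8)→17·8+16≡22=w; d(3)→17·3+16≡15=p; e(4)→17·4+16≡6=g (all mod 26).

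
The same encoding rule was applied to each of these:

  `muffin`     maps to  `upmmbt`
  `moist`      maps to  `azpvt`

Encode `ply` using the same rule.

fsw

The output letters match the input read backwards, each shifted +7: muffin reversed is niffum. Two steps: reverse the string, then apply a Caesar shift of +7.
For ply: reverse → ylp; then shift: y+7=f, l+7=s, p+7=w.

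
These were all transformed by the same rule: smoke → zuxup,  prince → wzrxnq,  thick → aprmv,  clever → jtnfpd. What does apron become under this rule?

In smoke: s→z is +7, m→u is +8, o→x is +9, k→u is +10 — the shift increases by 1 each position. Letter i (0-indexed) is shifted by i+7, so successive shifts are 7, 8, 9, ….
For apron: a+7=h, p+8=x, r+9=a, o+10=y, n+11=y.

hxayy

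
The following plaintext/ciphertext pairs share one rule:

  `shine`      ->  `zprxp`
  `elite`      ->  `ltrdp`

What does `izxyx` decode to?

broom

In shine: s→z is +7, h→p is +8, i→r is +9, n→x is +10 — the shift increases by 1 each position. Letter i (0-indexed) is shifted by i+7, so successive shifts are 7, 8, 9, ….
Reversing it on izxyx: i−7=b, z−8=r, x−9=o, y−10=o, x−11=m.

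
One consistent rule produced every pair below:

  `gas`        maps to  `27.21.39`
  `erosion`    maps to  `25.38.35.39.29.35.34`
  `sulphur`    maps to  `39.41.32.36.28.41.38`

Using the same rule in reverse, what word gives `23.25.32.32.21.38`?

g is letter #7 and maps to 27: an offset of 20. Each letter is replaced by its alphabet position (a=1..z=26) + 20.
Decoding 23.25.32.32.21.38: 23→(23−20)÷1=3=c, 25→(25−20)÷1=5=e, 32→(32−20)÷1=12=l, 32→(32−20)÷1=12=l, 21→(21−20)÷1=1=a, 38→(38−20)÷1=18=r.

cellar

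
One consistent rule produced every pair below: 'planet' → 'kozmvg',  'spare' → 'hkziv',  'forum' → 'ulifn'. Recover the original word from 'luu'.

This is the alphabet-reversal cipher (Atbash): a becomes z, b becomes y, etc.
Decoding luu: l↔o, u↔f, u↔f.

off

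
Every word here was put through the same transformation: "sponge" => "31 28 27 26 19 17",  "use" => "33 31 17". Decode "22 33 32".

jut

s is letter #19 and maps to 31: an offset of 12. Each letter is replaced by its alphabet position (a=1..z=26) + 12.
Undoing it on 22 33 32: 22→(22−12)÷1=10=j, 33→(33−12)÷1=21=u, 32→(32−12)÷1=20=t.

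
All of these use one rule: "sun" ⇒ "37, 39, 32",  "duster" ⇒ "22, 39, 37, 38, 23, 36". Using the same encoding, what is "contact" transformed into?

21, 33, 32, 38, 19, 21, 38

Each letter is replaced by its alphabet position (a=1..z=26) + 18.
On contact: c=3→21, o=15→33, n=14→32, t=20→38, a=1→19, c=3→21, t=20→38.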